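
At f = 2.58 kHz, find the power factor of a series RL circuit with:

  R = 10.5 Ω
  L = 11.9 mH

Step 1 — Angular frequency: ω = 2π·f = 2π·2580 = 1.621e+04 rad/s.
Step 2 — Component impedances:
  R: Z = R = 10.5 Ω
  L: Z = jωL = j·1.621e+04·0.0119 = 0 + j192.9 Ω
Step 3 — Series combination: Z_total = R + L = 10.5 + j192.9 Ω = 193.2∠86.9° Ω.
Step 4 — Power factor: PF = cos(φ) = Re(Z)/|Z| = 10.5/193.2 = 0.05435.
Step 5 — Type: Im(Z) = 192.9 ⇒ lagging (phase φ = 86.9°).

PF = 0.05435 (lagging, φ = 86.9°)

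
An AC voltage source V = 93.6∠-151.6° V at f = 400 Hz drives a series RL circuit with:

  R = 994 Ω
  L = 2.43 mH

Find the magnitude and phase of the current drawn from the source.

Step 1 — Angular frequency: ω = 2π·f = 2π·400 = 2513 rad/s.
Step 2 — Component impedances:
  R: Z = R = 994 Ω
  L: Z = jωL = j·2513·0.00243 = 0 + j6.107 Ω
Step 3 — Series combination: Z_total = R + L = 994 + j6.107 Ω = 994∠0.4° Ω.
Step 4 — Source phasor: V = 93.6∠-151.6° V = -82.34 - j44.52 V.
Step 5 — Ohm's law: I = V / Z_total = (-82.34 - j44.52) / (994 + j6.107) = -0.0831 - j0.04428 A.
Step 6 — Convert to polar: |I| = 0.09416 A, ∠I = -152.0°.

I = 0.09416∠-152.0° A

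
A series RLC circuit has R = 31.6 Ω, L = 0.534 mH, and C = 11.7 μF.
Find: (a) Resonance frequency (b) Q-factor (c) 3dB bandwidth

Step 1 — Resonance condition Im(Z)=0 gives ω₀ = 1/√(LC).
Step 2 — ω₀ = 1/√(0.000534·1.17e-05) = 1.265e+04 rad/s.
Step 3 — f₀ = ω₀/(2π) = 2014 Hz.
Step 4 — Series Q: Q = ω₀L/R = 1.265e+04·0.000534/31.6 = 0.2138.
Step 5 — 3dB bandwidth: Δω = ω₀/Q = 5.918e+04 rad/s; BW = Δω/(2π) = 9418 Hz.

(a) f₀ = 2014 Hz  (b) Q = 0.2138  (c) BW = 9418 Hz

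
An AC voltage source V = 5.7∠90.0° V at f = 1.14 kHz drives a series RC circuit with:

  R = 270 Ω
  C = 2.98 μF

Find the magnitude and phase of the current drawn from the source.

Step 1 — Angular frequency: ω = 2π·f = 2π·1140 = 7163 rad/s.
Step 2 — Component impedances:
  R: Z = R = 270 Ω
  C: Z = 1/(jωC) = -j/(ω·C) = 0 - j46.85 Ω
Step 3 — Series combination: Z_total = R + C = 270 - j46.85 Ω = 274∠-9.8° Ω.
Step 4 — Source phasor: V = 5.7∠90.0° V = 0 + j5.7 V.
Step 5 — Ohm's law: I = V / Z_total = (0 + j5.7) / (270 - j46.85) = -0.003556 + j0.02049 A.
Step 6 — Convert to polar: |I| = 0.0208 A, ∠I = 99.8°.

I = 0.0208∠99.8° A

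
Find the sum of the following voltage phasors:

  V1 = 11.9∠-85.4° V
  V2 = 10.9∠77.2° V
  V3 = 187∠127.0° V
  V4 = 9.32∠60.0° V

Step 1 — Convert each phasor to rectangular form:
  V1 = 11.9·(cos(-85.4°) + j·sin(-85.4°)) = 0.9544 - j11.86 V
  V2 = 10.9·(cos(77.2°) + j·sin(77.2°)) = 2.415 + j10.63 V
  V3 = 187·(cos(127.0°) + j·sin(127.0°)) = -112.5 + j149.3 V
  V4 = 9.32·(cos(60.0°) + j·sin(60.0°)) = 4.66 + j8.071 V
Step 2 — Sum components: V_total = -104.5 + j156.2 V.
Step 3 — Convert to polar: |V_total| = 187.9 V, ∠V_total = 123.8°.

V_total = 187.9∠123.8° V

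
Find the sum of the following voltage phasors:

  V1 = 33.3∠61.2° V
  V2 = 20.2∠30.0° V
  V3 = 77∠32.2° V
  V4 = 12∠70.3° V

Step 1 — Convert each phasor to rectangular form:
  V1 = 33.3·(cos(61.2°) + j·sin(61.2°)) = 16.04 + j29.18 V
  V2 = 20.2·(cos(30.0°) + j·sin(30.0°)) = 17.49 + j10.1 V
  V3 = 77·(cos(32.2°) + j·sin(32.2°)) = 65.16 + j41.03 V
  V4 = 12·(cos(70.3°) + j·sin(70.3°)) = 4.045 + j11.3 V
Step 2 — Sum components: V_total = 102.7 + j91.61 V.
Step 3 — Convert to polar: |V_total| = 137.7 V, ∠V_total = 41.7°.

V_total = 137.7∠41.7° V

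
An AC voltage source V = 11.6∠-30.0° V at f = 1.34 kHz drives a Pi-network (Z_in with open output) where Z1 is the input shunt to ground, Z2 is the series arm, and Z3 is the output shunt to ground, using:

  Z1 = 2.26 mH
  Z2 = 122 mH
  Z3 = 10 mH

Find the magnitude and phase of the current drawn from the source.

Step 1 — Angular frequency: ω = 2π·f = 2π·1340 = 8419 rad/s.
Step 2 — Component impedances:
  Z1: Z = jωL = j·8419·0.00226 = 0 + j19.03 Ω
  Z2: Z = jωL = j·8419·0.122 = 0 + j1027 Ω
  Z3: Z = jωL = j·8419·0.01 = 0 + j84.19 Ω
Step 3 — With open output, the series arm Z2 and the output shunt Z3 appear in series to ground: Z2 + Z3 = 0 + j1111 Ω.
Step 4 — Parallel with input shunt Z1: Z_in = Z1 || (Z2 + Z3) = 0 + j18.71 Ω = 18.71∠90.0° Ω.
Step 5 — Source phasor: V = 11.6∠-30.0° V = 10.05 - j5.8 V.
Step 6 — Ohm's law: I = V / Z_total = (10.05 - j5.8) / (0 + j18.71) = -0.31 - j0.537 A.
Step 7 — Convert to polar: |I| = 0.6201 A, ∠I = -120.0°.

I = 0.6201∠-120.0° A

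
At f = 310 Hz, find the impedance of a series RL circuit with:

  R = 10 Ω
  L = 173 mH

Step 1 — Angular frequency: ω = 2π·f = 2π·310 = 1948 rad/s.
Step 2 — Component impedances:
  R: Z = R = 10 Ω
  L: Z = jωL = j·1948·0.173 = 0 + j337 Ω
Step 3 — Series combination: Z_total = R + L = 10 + j337 Ω = 337.1∠88.3° Ω.

Z = 10 + j337 Ω = 337.1∠88.3° Ω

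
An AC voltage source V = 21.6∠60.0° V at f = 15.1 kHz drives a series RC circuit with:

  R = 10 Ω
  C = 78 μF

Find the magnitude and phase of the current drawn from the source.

Step 1 — Angular frequency: ω = 2π·f = 2π·1.51e+04 = 9.488e+04 rad/s.
Step 2 — Component impedances:
  R: Z = R = 10 Ω
  C: Z = 1/(jωC) = -j/(ω·C) = 0 - j0.1351 Ω
Step 3 — Series combination: Z_total = R + C = 10 - j0.1351 Ω = 10∠-0.8° Ω.
Step 4 — Source phasor: V = 21.6∠60.0° V = 10.8 + j18.71 V.
Step 5 — Ohm's law: I = V / Z_total = (10.8 + j18.71) / (10 - j0.1351) = 1.055 + j1.885 A.
Step 6 — Convert to polar: |I| = 2.16 A, ∠I = 60.8°.

I = 2.16∠60.8° A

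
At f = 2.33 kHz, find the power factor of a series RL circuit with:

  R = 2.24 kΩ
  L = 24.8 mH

Step 1 — Angular frequency: ω = 2π·f = 2π·2330 = 1.464e+04 rad/s.
Step 2 — Component impedances:
  R: Z = R = 2240 Ω
  L: Z = jωL = j·1.464e+04·0.0248 = 0 + j363.1 Ω
Step 3 — Series combination: Z_total = R + L = 2240 + j363.1 Ω = 2269∠9.2° Ω.
Step 4 — Power factor: PF = cos(φ) = Re(Z)/|Z| = 2240/2269.2 = 0.9871.
Step 5 — Type: Im(Z) = 363.1 ⇒ lagging (phase φ = 9.2°).

PF = 0.9871 (lagging, φ = 9.2°)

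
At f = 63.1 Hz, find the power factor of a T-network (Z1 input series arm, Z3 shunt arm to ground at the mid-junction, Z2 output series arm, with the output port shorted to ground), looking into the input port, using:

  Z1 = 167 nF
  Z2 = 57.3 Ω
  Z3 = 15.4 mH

Step 1 — Angular frequency: ω = 2π·f = 2π·63.1 = 396.5 rad/s.
Step 2 — Component impedances:
  Z1: Z = 1/(jωC) = -j/(ω·C) = 0 - j1.51e+04 Ω
  Z2: Z = R = 57.3 Ω
  Z3: Z = jωL = j·396.5·0.0154 = 0 + j6.106 Ω
Step 3 — With the output port shorted to ground, the output series arm Z2 runs from the junction to ground; the shunt arm Z3 also runs from the junction to ground. They appear in parallel: Z3 || Z2 = 0.6433 + j6.037 Ω.
Step 4 — Series with input arm Z1: Z_in = Z1 + (Z3 || Z2) = 0.6433 - j1.51e+04 Ω = 1.51e+04∠-90.0° Ω.
Step 5 — Power factor: PF = cos(φ) = Re(Z)/|Z| = 0.64328/15097 = 4.261e-05.
Step 6 — Type: Im(Z) = -1.51e+04 ⇒ leading (phase φ = -90.0°).

PF = 4.261e-05 (leading, φ = -90.0°)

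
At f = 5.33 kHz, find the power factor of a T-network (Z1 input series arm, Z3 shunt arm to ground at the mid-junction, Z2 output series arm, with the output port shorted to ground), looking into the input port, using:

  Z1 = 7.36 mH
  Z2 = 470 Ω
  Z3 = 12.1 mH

Step 1 — Angular frequency: ω = 2π·f = 2π·5330 = 3.349e+04 rad/s.
Step 2 — Component impedances:
  Z1: Z = jωL = j·3.349e+04·0.00736 = 0 + j246.5 Ω
  Z2: Z = R = 470 Ω
  Z3: Z = jωL = j·3.349e+04·0.0121 = 0 + j405.2 Ω
Step 3 — With the output port shorted to ground, the output series arm Z2 runs from the junction to ground; the shunt arm Z3 also runs from the junction to ground. They appear in parallel: Z3 || Z2 = 200.4 + j232.4 Ω.
Step 4 — Series with input arm Z1: Z_in = Z1 + (Z3 || Z2) = 200.4 + j478.9 Ω = 519.2∠67.3° Ω.
Step 5 — Power factor: PF = cos(φ) = Re(Z)/|Z| = 200.4/519.2 = 0.386.
Step 6 — Type: Im(Z) = 478.9 ⇒ lagging (phase φ = 67.3°).

PF = 0.386 (lagging, φ = 67.3°)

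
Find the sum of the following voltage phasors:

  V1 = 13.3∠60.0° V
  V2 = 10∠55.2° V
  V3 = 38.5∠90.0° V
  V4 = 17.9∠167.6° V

Step 1 — Convert each phasor to rectangular form:
  V1 = 13.3·(cos(60.0°) + j·sin(60.0°)) = 6.65 + j11.52 V
  V2 = 10·(cos(55.2°) + j·sin(55.2°)) = 5.707 + j8.211 V
  V3 = 38.5·(cos(90.0°) + j·sin(90.0°)) = 0 + j38.5 V
  V4 = 17.9·(cos(167.6°) + j·sin(167.6°)) = -17.48 + j3.844 V
Step 2 — Sum components: V_total = -5.125 + j62.07 V.
Step 3 — Convert to polar: |V_total| = 62.28 V, ∠V_total = 94.7°.

V_total = 62.28∠94.7° V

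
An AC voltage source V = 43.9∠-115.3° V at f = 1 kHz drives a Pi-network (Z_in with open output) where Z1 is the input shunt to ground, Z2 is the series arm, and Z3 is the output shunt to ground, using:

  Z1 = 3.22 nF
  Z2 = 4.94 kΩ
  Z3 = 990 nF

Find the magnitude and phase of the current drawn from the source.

Step 1 — Angular frequency: ω = 2π·f = 2π·1000 = 6283 rad/s.
Step 2 — Component impedances:
  Z1: Z = 1/(jωC) = -j/(ω·C) = 0 - j4.943e+04 Ω
  Z2: Z = R = 4940 Ω
  Z3: Z = 1/(jωC) = -j/(ω·C) = 0 - j160.8 Ω
Step 3 — With open output, the series arm Z2 and the output shunt Z3 appear in series to ground: Z2 + Z3 = 4940 - j160.8 Ω.
Step 4 — Parallel with input shunt Z1: Z_in = Z1 || (Z2 + Z3) = 4860 - j644.4 Ω = 4902∠-7.6° Ω.
Step 5 — Source phasor: V = 43.9∠-115.3° V = -18.76 - j39.69 V.
Step 6 — Ohm's law: I = V / Z_total = (-18.76 - j39.69) / (4860 - j644.4) = -0.00273 - j0.008529 A.
Step 7 — Convert to polar: |I| = 0.008955 A, ∠I = -107.7°.

I = 0.008955∠-107.7° A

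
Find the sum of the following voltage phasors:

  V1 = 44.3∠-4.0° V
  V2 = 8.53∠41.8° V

Step 1 — Convert each phasor to rectangular form:
  V1 = 44.3·(cos(-4.0°) + j·sin(-4.0°)) = 44.19 - j3.09 V
  V2 = 8.53·(cos(41.8°) + j·sin(41.8°)) = 6.359 + j5.686 V
Step 2 — Sum components: V_total = 50.55 + j2.595 V.
Step 3 — Convert to polar: |V_total| = 50.62 V, ∠V_total = 2.9°.

V_total = 50.62∠2.9° V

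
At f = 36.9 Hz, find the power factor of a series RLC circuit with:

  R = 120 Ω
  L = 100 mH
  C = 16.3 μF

Step 1 — Angular frequency: ω = 2π·f = 2π·36.9 = 231.8 rad/s.
Step 2 — Component impedances:
  R: Z = R = 120 Ω
  L: Z = jωL = j·231.8·0.1 = 0 + j23.18 Ω
  C: Z = 1/(jωC) = -j/(ω·C) = 0 - j264.6 Ω
Step 3 — Series combination: Z_total = R + L + C = 120 - j241.4 Ω = 269.6∠-63.6° Ω.
Step 4 — Power factor: PF = cos(φ) = Re(Z)/|Z| = 120/269.6 = 0.4451.
Step 5 — Type: Im(Z) = -241.4 ⇒ leading (phase φ = -63.6°).

PF = 0.4451 (leading, φ = -63.6°)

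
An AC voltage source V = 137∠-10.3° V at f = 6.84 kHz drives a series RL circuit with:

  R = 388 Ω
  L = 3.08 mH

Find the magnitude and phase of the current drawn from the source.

Step 1 — Angular frequency: ω = 2π·f = 2π·6840 = 4.298e+04 rad/s.
Step 2 — Component impedances:
  R: Z = R = 388 Ω
  L: Z = jωL = j·4.298e+04·0.00308 = 0 + j132.4 Ω
Step 3 — Series combination: Z_total = R + L = 388 + j132.4 Ω = 410∠18.8° Ω.
Step 4 — Source phasor: V = 137∠-10.3° V = 134.8 - j24.5 V.
Step 5 — Ohm's law: I = V / Z_total = (134.8 - j24.5) / (388 + j132.4) = 0.2919 - j0.1627 A.
Step 6 — Convert to polar: |I| = 0.3342 A, ∠I = -29.1°.

I = 0.3342∠-29.1° A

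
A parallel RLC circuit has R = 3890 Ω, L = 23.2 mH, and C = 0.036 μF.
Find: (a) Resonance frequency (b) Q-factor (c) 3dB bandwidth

Step 1 — Resonance: ω₀ = 1/√(LC) = 1/√(0.0232·3.6e-08) = 3.46e+04 rad/s.
Step 2 — f₀ = ω₀/(2π) = 5507 Hz.
Step 3 — Parallel Q: Q = R/(ω₀L) = 3890/(3.46e+04·0.0232) = 4.846.
Step 4 — Bandwidth: Δω = ω₀/Q = 7141 rad/s; BW = Δω/(2π) = 1136 Hz.

(a) f₀ = 5507 Hz  (b) Q = 4.846  (c) BW = 1136 Hz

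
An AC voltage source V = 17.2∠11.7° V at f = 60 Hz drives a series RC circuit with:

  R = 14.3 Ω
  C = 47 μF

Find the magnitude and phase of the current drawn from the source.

Step 1 — Angular frequency: ω = 2π·f = 2π·60 = 377 rad/s.
Step 2 — Component impedances:
  R: Z = R = 14.3 Ω
  C: Z = 1/(jωC) = -j/(ω·C) = 0 - j56.44 Ω
Step 3 — Series combination: Z_total = R + C = 14.3 - j56.44 Ω = 58.22∠-75.8° Ω.
Step 4 — Source phasor: V = 17.2∠11.7° V = 16.84 + j3.488 V.
Step 5 — Ohm's law: I = V / Z_total = (16.84 + j3.488) / (14.3 - j56.44) = 0.01298 + j0.2951 A.
Step 6 — Convert to polar: |I| = 0.2954 A, ∠I = 87.5°.

I = 0.2954∠87.5° A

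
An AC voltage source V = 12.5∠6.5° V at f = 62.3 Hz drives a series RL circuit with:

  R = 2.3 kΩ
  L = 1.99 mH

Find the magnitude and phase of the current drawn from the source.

Step 1 — Angular frequency: ω = 2π·f = 2π·62.3 = 391.4 rad/s.
Step 2 — Component impedances:
  R: Z = R = 2300 Ω
  L: Z = jωL = j·391.4·0.00199 = 0 + j0.779 Ω
Step 3 — Series combination: Z_total = R + L = 2300 + j0.779 Ω = 2300∠0.0° Ω.
Step 4 — Source phasor: V = 12.5∠6.5° V = 12.42 + j1.415 V.
Step 5 — Ohm's law: I = V / Z_total = (12.42 + j1.415) / (2300 + j0.779) = 0.0054 + j0.0006134 A.
Step 6 — Convert to polar: |I| = 0.005435 A, ∠I = 6.5°.

I = 0.005435∠6.5° A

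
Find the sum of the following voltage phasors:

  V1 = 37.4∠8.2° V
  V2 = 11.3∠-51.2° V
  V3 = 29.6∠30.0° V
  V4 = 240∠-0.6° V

Step 1 — Convert each phasor to rectangular form:
  V1 = 37.4·(cos(8.2°) + j·sin(8.2°)) = 37.02 + j5.334 V
  V2 = 11.3·(cos(-51.2°) + j·sin(-51.2°)) = 7.081 - j8.807 V
  V3 = 29.6·(cos(30.0°) + j·sin(30.0°)) = 25.63 + j14.8 V
  V4 = 240·(cos(-0.6°) + j·sin(-0.6°)) = 240 - j2.513 V
Step 2 — Sum components: V_total = 309.7 + j8.815 V.
Step 3 — Convert to polar: |V_total| = 309.8 V, ∠V_total = 1.6°.

V_total = 309.8∠1.6° V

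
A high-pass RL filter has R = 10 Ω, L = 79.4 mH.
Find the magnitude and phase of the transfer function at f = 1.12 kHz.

Step 1 — Angular frequency: ω = 2π·1120 = 7037 rad/s.
Step 2 — Transfer function: H(jω) = jωL/(R + jωL).
Step 3 — Numerator jωL = j·558.8; denominator R + jωL = 10 + j558.8.
Step 4 — H = 0.9997 + j0.01789.
Step 5 — Magnitude: |H| = 0.9998 (-0.0 dB); phase: φ = 1.0°.

|H| = 0.9998 (-0.0 dB), φ = 1.0°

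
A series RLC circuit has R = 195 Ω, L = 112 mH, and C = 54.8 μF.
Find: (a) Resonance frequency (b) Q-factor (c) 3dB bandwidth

Step 1 — Resonance condition Im(Z)=0 gives ω₀ = 1/√(LC).
Step 2 — ω₀ = 1/√(0.112·5.48e-05) = 403.6 rad/s.
Step 3 — f₀ = ω₀/(2π) = 64.24 Hz.
Step 4 — Series Q: Q = ω₀L/R = 403.6·0.112/195 = 0.2318.
Step 5 — 3dB bandwidth: Δω = ω₀/Q = 1741 rad/s; BW = Δω/(2π) = 277.1 Hz.

(a) f₀ = 64.24 Hz  (b) Q = 0.2318  (c) BW = 277.1 Hz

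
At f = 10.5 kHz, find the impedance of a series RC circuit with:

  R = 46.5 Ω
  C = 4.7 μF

Step 1 — Angular frequency: ω = 2π·f = 2π·1.05e+04 = 6.597e+04 rad/s.
Step 2 — Component impedances:
  R: Z = R = 46.5 Ω
  C: Z = 1/(jωC) = -j/(ω·C) = 0 - j3.225 Ω
Step 3 — Series combination: Z_total = R + C = 46.5 - j3.225 Ω = 46.61∠-4.0° Ω.

Z = 46.5 - j3.225 Ω = 46.61∠-4.0° Ω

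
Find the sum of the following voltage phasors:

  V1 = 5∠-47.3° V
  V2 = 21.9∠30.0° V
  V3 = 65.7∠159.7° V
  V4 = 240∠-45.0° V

Step 1 — Convert each phasor to rectangular form:
  V1 = 5·(cos(-47.3°) + j·sin(-47.3°)) = 3.391 - j3.675 V
  V2 = 21.9·(cos(30.0°) + j·sin(30.0°)) = 18.97 + j10.95 V
  V3 = 65.7·(cos(159.7°) + j·sin(159.7°)) = -61.62 + j22.79 V
  V4 = 240·(cos(-45.0°) + j·sin(-45.0°)) = 169.7 - j169.7 V
Step 2 — Sum components: V_total = 130.4 - j139.6 V.
Step 3 — Convert to polar: |V_total| = 191.1 V, ∠V_total = -46.9°.

V_total = 191.1∠-46.9° V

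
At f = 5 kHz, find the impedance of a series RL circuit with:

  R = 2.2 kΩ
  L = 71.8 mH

Step 1 — Angular frequency: ω = 2π·f = 2π·5000 = 3.142e+04 rad/s.
Step 2 — Component impedances:
  R: Z = R = 2200 Ω
  L: Z = jωL = j·3.142e+04·0.0718 = 0 + j2256 Ω
Step 3 — Series combination: Z_total = R + L = 2200 + j2256 Ω = 3151∠45.7° Ω.

Z = 2200 + j2256 Ω = 3151∠45.7° Ω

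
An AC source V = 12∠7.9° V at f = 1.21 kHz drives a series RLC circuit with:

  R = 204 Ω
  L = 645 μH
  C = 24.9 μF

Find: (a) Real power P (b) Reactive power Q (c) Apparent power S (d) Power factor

Step 1 — Angular frequency: ω = 2π·f = 2π·1210 = 7603 rad/s.
Step 2 — Component impedances:
  R: Z = R = 204 Ω
  L: Z = jωL = j·7603·0.000645 = 0 + j4.904 Ω
  C: Z = 1/(jωC) = -j/(ω·C) = 0 - j5.282 Ω
Step 3 — Series combination: Z_total = R + L + C = 204 - j0.3787 Ω = 204∠-0.1° Ω.
Step 4 — Source phasor: V = 12∠7.9° V = 11.89 + j1.649 V.
Step 5 — Current: I = V / Z = 0.05825 + j0.008193 A = 0.05882∠8.0° A.
Step 6 — Complex power: S = V·I* = 0.7059 - j0.001311 VA.
Step 7 — Real power: P = Re(S) = 0.7059 W.
Step 8 — Reactive power: Q = Im(S) = -0.001311 VAR.
Step 9 — Apparent power: |S| = 0.7059 VA.
Step 10 — Power factor: PF = P/|S| = 1 (leading).

(a) P = 0.7059 W  (b) Q = -0.001311 VAR  (c) S = 0.7059 VA  (d) PF = 1 (leading)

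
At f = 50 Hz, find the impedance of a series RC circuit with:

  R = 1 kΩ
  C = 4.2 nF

Step 1 — Angular frequency: ω = 2π·f = 2π·50 = 314.2 rad/s.
Step 2 — Component impedances:
  R: Z = R = 1000 Ω
  C: Z = 1/(jωC) = -j/(ω·C) = 0 - j7.579e+05 Ω
Step 3 — Series combination: Z_total = R + C = 1000 - j7.579e+05 Ω = 7.579e+05∠-89.9° Ω.

Z = 1000 - j7.579e+05 Ω = 7.579e+05∠-89.9° Ω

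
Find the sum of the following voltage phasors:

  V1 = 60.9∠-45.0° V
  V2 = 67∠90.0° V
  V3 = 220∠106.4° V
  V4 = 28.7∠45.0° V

Step 1 — Convert each phasor to rectangular form:
  V1 = 60.9·(cos(-45.0°) + j·sin(-45.0°)) = 43.06 - j43.06 V
  V2 = 67·(cos(90.0°) + j·sin(90.0°)) = 0 + j67 V
  V3 = 220·(cos(106.4°) + j·sin(106.4°)) = -62.12 + j211 V
  V4 = 28.7·(cos(45.0°) + j·sin(45.0°)) = 20.29 + j20.29 V
Step 2 — Sum components: V_total = 1.242 + j255.3 V.
Step 3 — Convert to polar: |V_total| = 255.3 V, ∠V_total = 89.7°.

V_total = 255.3∠89.7° V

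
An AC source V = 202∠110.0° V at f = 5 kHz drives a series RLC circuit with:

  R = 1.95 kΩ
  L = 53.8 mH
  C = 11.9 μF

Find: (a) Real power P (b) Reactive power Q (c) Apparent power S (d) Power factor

Step 1 — Angular frequency: ω = 2π·f = 2π·5000 = 3.142e+04 rad/s.
Step 2 — Component impedances:
  R: Z = R = 1950 Ω
  L: Z = jωL = j·3.142e+04·0.0538 = 0 + j1690 Ω
  C: Z = 1/(jωC) = -j/(ω·C) = 0 - j2.675 Ω
Step 3 — Series combination: Z_total = R + L + C = 1950 + j1688 Ω = 2579∠40.9° Ω.
Step 4 — Source phasor: V = 202∠110.0° V = -69.09 + j189.8 V.
Step 5 — Current: I = V / Z = 0.02791 + j0.07319 A = 0.07833∠69.1° A.
Step 6 — Complex power: S = V·I* = 11.96 + j10.35 VA.
Step 7 — Real power: P = Re(S) = 11.96 W.
Step 8 — Reactive power: Q = Im(S) = 10.35 VAR.
Step 9 — Apparent power: |S| = 15.82 VA.
Step 10 — Power factor: PF = P/|S| = 0.7562 (lagging).

(a) P = 11.96 W  (b) Q = 10.35 VAR  (c) S = 15.82 VA  (d) PF = 0.7562 (lagging)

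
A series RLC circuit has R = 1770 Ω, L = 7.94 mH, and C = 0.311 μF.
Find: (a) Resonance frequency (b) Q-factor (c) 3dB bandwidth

Step 1 — Resonance condition Im(Z)=0 gives ω₀ = 1/√(LC).
Step 2 — ω₀ = 1/√(0.00794·3.11e-07) = 2.012e+04 rad/s.
Step 3 — f₀ = ω₀/(2π) = 3203 Hz.
Step 4 — Series Q: Q = ω₀L/R = 2.012e+04·0.00794/1770 = 0.09027.
Step 5 — 3dB bandwidth: Δω = ω₀/Q = 2.229e+05 rad/s; BW = Δω/(2π) = 3.548e+04 Hz.

(a) f₀ = 3203 Hz  (b) Q = 0.09027  (c) BW = 3.548e+04 Hz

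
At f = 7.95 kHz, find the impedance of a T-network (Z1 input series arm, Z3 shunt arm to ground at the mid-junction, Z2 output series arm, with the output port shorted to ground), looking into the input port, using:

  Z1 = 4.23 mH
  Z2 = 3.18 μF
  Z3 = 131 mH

Step 1 — Angular frequency: ω = 2π·f = 2π·7950 = 4.995e+04 rad/s.
Step 2 — Component impedances:
  Z1: Z = jωL = j·4.995e+04·0.00423 = 0 + j211.3 Ω
  Z2: Z = 1/(jωC) = -j/(ω·C) = 0 - j6.295 Ω
  Z3: Z = jωL = j·4.995e+04·0.131 = 0 + j6544 Ω
Step 3 — With the output port shorted to ground, the output series arm Z2 runs from the junction to ground; the shunt arm Z3 also runs from the junction to ground. They appear in parallel: Z3 || Z2 = 0 - j6.301 Ω.
Step 4 — Series with input arm Z1: Z_in = Z1 + (Z3 || Z2) = 0 + j205 Ω = 205∠90.0° Ω.

Z = 0 + j205 Ω = 205∠90.0° Ω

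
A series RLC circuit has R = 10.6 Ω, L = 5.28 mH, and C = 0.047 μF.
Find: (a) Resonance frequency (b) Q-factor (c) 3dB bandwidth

Step 1 — Resonance: ω₀ = 1/√(LC) = 1/√(0.00528·4.7e-08) = 6.348e+04 rad/s.
Step 2 — f₀ = ω₀/(2π) = 1.01e+04 Hz.
Step 3 — Series Q: Q = ω₀L/R = 6.348e+04·0.00528/10.6 = 31.62.
Step 4 — Bandwidth: Δω = ω₀/Q = 2008 rad/s; BW = Δω/(2π) = 319.5 Hz.

(a) f₀ = 1.01e+04 Hz  (b) Q = 31.62  (c) BW = 319.5 Hz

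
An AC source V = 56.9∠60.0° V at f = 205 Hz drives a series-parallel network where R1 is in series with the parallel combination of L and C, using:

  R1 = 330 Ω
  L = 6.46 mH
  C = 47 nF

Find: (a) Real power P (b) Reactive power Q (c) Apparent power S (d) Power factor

Step 1 — Angular frequency: ω = 2π·f = 2π·205 = 1288 rad/s.
Step 2 — Component impedances:
  R1: Z = R = 330 Ω
  L: Z = jωL = j·1288·0.00646 = 0 + j8.321 Ω
  C: Z = 1/(jωC) = -j/(ω·C) = 0 - j1.652e+04 Ω
Step 3 — Parallel branch: L || C = 1/(1/L + 1/C) = 0 + j8.325 Ω.
Step 4 — Series with R1: Z_total = R1 + (L || C) = 330 + j8.325 Ω = 330.1∠1.4° Ω.
Step 5 — Source phasor: V = 56.9∠60.0° V = 28.45 + j49.28 V.
Step 6 — Current: I = V / Z = 0.08992 + j0.1471 A = 0.1724∠58.6° A.
Step 7 — Complex power: S = V·I* = 9.805 + j0.2473 VA.
Step 8 — Real power: P = Re(S) = 9.805 W.
Step 9 — Reactive power: Q = Im(S) = 0.2473 VAR.
Step 10 — Apparent power: |S| = 9.808 VA.
Step 11 — Power factor: PF = P/|S| = 0.9997 (lagging).

(a) P = 9.805 W  (b) Q = 0.2473 VAR  (c) S = 9.808 VA  (d) PF = 0.9997 (lagging)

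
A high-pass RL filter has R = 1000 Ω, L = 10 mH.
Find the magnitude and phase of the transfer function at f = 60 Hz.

Step 1 — Angular frequency: ω = 2π·60 = 377 rad/s.
Step 2 — Transfer function: H(jω) = jωL/(R + jωL).
Step 3 — Numerator jωL = j·3.77; denominator R + jωL = 1000 + j3.77.
Step 4 — H = 1.421e-05 + j0.00377.
Step 5 — Magnitude: |H| = 0.00377 (-48.5 dB); phase: φ = 89.8°.

|H| = 0.00377 (-48.5 dB), φ = 89.8°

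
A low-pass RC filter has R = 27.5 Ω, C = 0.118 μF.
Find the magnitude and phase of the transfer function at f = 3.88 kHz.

Step 1 — Angular frequency: ω = 2π·3880 = 2.438e+04 rad/s.
Step 2 — Transfer function: H(jω) = 1/(1 + jωRC).
Step 3 — Denominator: 1 + jωRC = 1 + j·2.438e+04·27.5·1.18e-07 = 1 + j0.07911.
Step 4 — H = 0.9938 - j0.07862.
Step 5 — Magnitude: |H| = 0.9969 (-0.0 dB); phase: φ = -4.5°.

|H| = 0.9969 (-0.0 dB), φ = -4.5°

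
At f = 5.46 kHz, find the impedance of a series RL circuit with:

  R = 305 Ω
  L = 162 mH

Step 1 — Angular frequency: ω = 2π·f = 2π·5460 = 3.431e+04 rad/s.
Step 2 — Component impedances:
  R: Z = R = 305 Ω
  L: Z = jωL = j·3.431e+04·0.162 = 0 + j5558 Ω
Step 3 — Series combination: Z_total = R + L = 305 + j5558 Ω = 5566∠86.9° Ω.

Z = 305 + j5558 Ω = 5566∠86.9° Ω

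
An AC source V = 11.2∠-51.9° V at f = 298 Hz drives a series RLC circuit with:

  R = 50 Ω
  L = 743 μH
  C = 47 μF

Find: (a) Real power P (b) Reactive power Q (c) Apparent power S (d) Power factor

Step 1 — Angular frequency: ω = 2π·f = 2π·298 = 1872 rad/s.
Step 2 — Component impedances:
  R: Z = R = 50 Ω
  L: Z = jωL = j·1872·0.000743 = 0 + j1.391 Ω
  C: Z = 1/(jωC) = -j/(ω·C) = 0 - j11.36 Ω
Step 3 — Series combination: Z_total = R + L + C = 50 - j9.972 Ω = 50.98∠-11.3° Ω.
Step 4 — Source phasor: V = 11.2∠-51.9° V = 6.911 - j8.814 V.
Step 5 — Current: I = V / Z = 0.1667 - j0.143 A = 0.2197∠-40.6° A.
Step 6 — Complex power: S = V·I* = 2.413 - j0.4812 VA.
Step 7 — Real power: P = Re(S) = 2.413 W.
Step 8 — Reactive power: Q = Im(S) = -0.4812 VAR.
Step 9 — Apparent power: |S| = 2.46 VA.
Step 10 — Power factor: PF = P/|S| = 0.9807 (leading).

(a) P = 2.413 W  (b) Q = -0.4812 VAR  (c) S = 2.46 VA  (d) PF = 0.9807 (leading)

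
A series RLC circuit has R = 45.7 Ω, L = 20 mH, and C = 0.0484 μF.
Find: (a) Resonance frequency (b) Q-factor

Step 1 — Resonance condition Im(Z)=0 gives ω₀ = 1/√(LC).
Step 2 — ω₀ = 1/√(0.02·4.84e-08) = 3.214e+04 rad/s.
Step 3 — f₀ = ω₀/(2π) = 5115 Hz.
Step 4 — Series Q: Q = ω₀L/R = 3.214e+04·0.02/45.7 = 14.07.

(a) f₀ = 5115 Hz  (b) Q = 14.07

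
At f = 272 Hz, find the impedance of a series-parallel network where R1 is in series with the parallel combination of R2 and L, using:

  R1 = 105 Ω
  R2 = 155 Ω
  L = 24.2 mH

Step 1 — Angular frequency: ω = 2π·f = 2π·272 = 1709 rad/s.
Step 2 — Component impedances:
  R1: Z = R = 105 Ω
  R2: Z = R = 155 Ω
  L: Z = jωL = j·1709·0.0242 = 0 + j41.36 Ω
Step 3 — Parallel branch: R2 || L = 1/(1/R2 + 1/L) = 10.3 + j38.61 Ω.
Step 4 — Series with R1: Z_total = R1 + (R2 || L) = 115.3 + j38.61 Ω = 121.6∠18.5° Ω.

Z = 115.3 + j38.61 Ω = 121.6∠18.5° Ω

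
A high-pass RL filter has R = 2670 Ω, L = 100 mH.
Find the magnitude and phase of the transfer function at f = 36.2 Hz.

Step 1 — Angular frequency: ω = 2π·36.2 = 227.5 rad/s.
Step 2 — Transfer function: H(jω) = jωL/(R + jωL).
Step 3 — Numerator jωL = j·22.75; denominator R + jωL = 2670 + j22.75.
Step 4 — H = 7.256e-05 + j0.008518.
Step 5 — Magnitude: |H| = 0.008518 (-41.4 dB); phase: φ = 89.5°.

|H| = 0.008518 (-41.4 dB), φ = 89.5°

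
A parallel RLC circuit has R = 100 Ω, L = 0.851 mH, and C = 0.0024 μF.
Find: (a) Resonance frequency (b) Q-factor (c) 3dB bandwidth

Step 1 — Resonance: ω₀ = 1/√(LC) = 1/√(0.000851·2.4e-09) = 6.997e+05 rad/s.
Step 2 — f₀ = ω₀/(2π) = 1.114e+05 Hz.
Step 3 — Parallel Q: Q = R/(ω₀L) = 100/(6.997e+05·0.000851) = 0.1679.
Step 4 — Bandwidth: Δω = ω₀/Q = 4.167e+06 rad/s; BW = Δω/(2π) = 6.631e+05 Hz.

(a) f₀ = 1.114e+05 Hz  (b) Q = 0.1679  (c) BW = 6.631e+05 Hz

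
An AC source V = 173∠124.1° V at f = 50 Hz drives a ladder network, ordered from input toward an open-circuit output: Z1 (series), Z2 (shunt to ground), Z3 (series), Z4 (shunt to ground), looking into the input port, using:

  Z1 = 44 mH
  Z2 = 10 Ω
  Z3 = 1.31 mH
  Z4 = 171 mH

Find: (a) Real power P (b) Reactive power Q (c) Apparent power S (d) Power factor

Step 1 — Angular frequency: ω = 2π·f = 2π·50 = 314.2 rad/s.
Step 2 — Component impedances:
  Z1: Z = jωL = j·314.2·0.044 = 0 + j13.82 Ω
  Z2: Z = R = 10 Ω
  Z3: Z = jωL = j·314.2·0.00131 = 0 + j0.4115 Ω
  Z4: Z = jωL = j·314.2·0.171 = 0 + j53.72 Ω
Step 3 — Ladder network (open output): work backward from the far end, alternating series and parallel combinations. Z_in = 9.67 + j15.61 Ω = 18.36∠58.2° Ω.
Step 4 — Source phasor: V = 173∠124.1° V = -96.99 + j143.3 V.
Step 5 — Current: I = V / Z = 3.85 + j8.599 A = 9.422∠65.9° A.
Step 6 — Complex power: S = V·I* = 858.4 + j1386 VA.
Step 7 — Real power: P = Re(S) = 858.4 W.
Step 8 — Reactive power: Q = Im(S) = 1386 VAR.
Step 9 — Apparent power: |S| = 1630 VA.
Step 10 — Power factor: PF = P/|S| = 0.5266 (lagging).

(a) P = 858.4 W  (b) Q = 1386 VAR  (c) S = 1630 VA  (d) PF = 0.5266 (lagging)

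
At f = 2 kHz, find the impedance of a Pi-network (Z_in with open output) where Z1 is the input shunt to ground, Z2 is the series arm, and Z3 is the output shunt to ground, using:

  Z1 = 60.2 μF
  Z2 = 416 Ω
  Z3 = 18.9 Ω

Step 1 — Angular frequency: ω = 2π·f = 2π·2000 = 1.257e+04 rad/s.
Step 2 — Component impedances:
  Z1: Z = 1/(jωC) = -j/(ω·C) = 0 - j1.322 Ω
  Z2: Z = R = 416 Ω
  Z3: Z = R = 18.9 Ω
Step 3 — With open output, the series arm Z2 and the output shunt Z3 appear in series to ground: Z2 + Z3 = 434.9 Ω.
Step 4 — Parallel with input shunt Z1: Z_in = Z1 || (Z2 + Z3) = 0.004018 - j1.322 Ω = 1.322∠-89.8° Ω.

Z = 0.004018 - j1.322 Ω = 1.322∠-89.8° Ω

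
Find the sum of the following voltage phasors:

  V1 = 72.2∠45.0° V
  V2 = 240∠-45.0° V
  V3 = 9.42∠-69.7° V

Step 1 — Convert each phasor to rectangular form:
  V1 = 72.2·(cos(45.0°) + j·sin(45.0°)) = 51.05 + j51.05 V
  V2 = 240·(cos(-45.0°) + j·sin(-45.0°)) = 169.7 - j169.7 V
  V3 = 9.42·(cos(-69.7°) + j·sin(-69.7°)) = 3.268 - j8.835 V
Step 2 — Sum components: V_total = 224 - j127.5 V.
Step 3 — Convert to polar: |V_total| = 257.8 V, ∠V_total = -29.6°.

V_total = 257.8∠-29.6° V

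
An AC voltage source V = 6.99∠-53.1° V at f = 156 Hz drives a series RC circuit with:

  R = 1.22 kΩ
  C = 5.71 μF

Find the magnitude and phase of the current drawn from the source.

Step 1 — Angular frequency: ω = 2π·f = 2π·156 = 980.2 rad/s.
Step 2 — Component impedances:
  R: Z = R = 1220 Ω
  C: Z = 1/(jωC) = -j/(ω·C) = 0 - j178.7 Ω
Step 3 — Series combination: Z_total = R + C = 1220 - j178.7 Ω = 1233∠-8.3° Ω.
Step 4 — Source phasor: V = 6.99∠-53.1° V = 4.197 - j5.59 V.
Step 5 — Ohm's law: I = V / Z_total = (4.197 - j5.59) / (1220 - j178.7) = 0.004025 - j0.003992 A.
Step 6 — Convert to polar: |I| = 0.005669 A, ∠I = -44.8°.

I = 0.005669∠-44.8° A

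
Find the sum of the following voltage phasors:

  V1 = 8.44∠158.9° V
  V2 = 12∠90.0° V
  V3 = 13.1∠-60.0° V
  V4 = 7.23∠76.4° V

Step 1 — Convert each phasor to rectangular form:
  V1 = 8.44·(cos(158.9°) + j·sin(158.9°)) = -7.874 + j3.038 V
  V2 = 12·(cos(90.0°) + j·sin(90.0°)) = 0 + j12 V
  V3 = 13.1·(cos(-60.0°) + j·sin(-60.0°)) = 6.55 - j11.34 V
  V4 = 7.23·(cos(76.4°) + j·sin(76.4°)) = 1.7 + j7.027 V
Step 2 — Sum components: V_total = 0.3759 + j10.72 V.
Step 3 — Convert to polar: |V_total| = 10.73 V, ∠V_total = 88.0°.

V_total = 10.73∠88.0° V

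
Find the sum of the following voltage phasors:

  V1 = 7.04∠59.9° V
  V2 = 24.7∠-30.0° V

Step 1 — Convert each phasor to rectangular form:
  V1 = 7.04·(cos(59.9°) + j·sin(59.9°)) = 3.531 + j6.091 V
  V2 = 24.7·(cos(-30.0°) + j·sin(-30.0°)) = 21.39 - j12.35 V
Step 2 — Sum components: V_total = 24.92 - j6.259 V.
Step 3 — Convert to polar: |V_total| = 25.7 V, ∠V_total = -14.1°.

V_total = 25.7∠-14.1° V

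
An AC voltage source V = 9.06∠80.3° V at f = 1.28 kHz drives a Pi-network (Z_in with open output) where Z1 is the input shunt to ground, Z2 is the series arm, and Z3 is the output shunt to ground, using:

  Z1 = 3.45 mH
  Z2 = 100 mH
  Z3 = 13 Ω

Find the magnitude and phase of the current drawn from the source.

Step 1 — Angular frequency: ω = 2π·f = 2π·1280 = 8042 rad/s.
Step 2 — Component impedances:
  Z1: Z = jωL = j·8042·0.00345 = 0 + j27.75 Ω
  Z2: Z = jωL = j·8042·0.1 = 0 + j804.2 Ω
  Z3: Z = R = 13 Ω
Step 3 — With open output, the series arm Z2 and the output shunt Z3 appear in series to ground: Z2 + Z3 = 13 + j804.2 Ω.
Step 4 — Parallel with input shunt Z1: Z_in = Z1 || (Z2 + Z3) = 0.01445 + j26.82 Ω = 26.82∠90.0° Ω.
Step 5 — Source phasor: V = 9.06∠80.3° V = 1.527 + j8.93 V.
Step 6 — Ohm's law: I = V / Z_total = (1.527 + j8.93) / (0.01445 + j26.82) = 0.333 - j0.05673 A.
Step 7 — Convert to polar: |I| = 0.3378 A, ∠I = -9.7°.

I = 0.3378∠-9.7° A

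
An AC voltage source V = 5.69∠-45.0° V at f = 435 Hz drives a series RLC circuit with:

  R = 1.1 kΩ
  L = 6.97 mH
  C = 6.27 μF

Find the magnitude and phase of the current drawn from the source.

Step 1 — Angular frequency: ω = 2π·f = 2π·435 = 2733 rad/s.
Step 2 — Component impedances:
  R: Z = R = 1100 Ω
  L: Z = jωL = j·2733·0.00697 = 0 + j19.05 Ω
  C: Z = 1/(jωC) = -j/(ω·C) = 0 - j58.35 Ω
Step 3 — Series combination: Z_total = R + L + C = 1100 - j39.3 Ω = 1101∠-2.0° Ω.
Step 4 — Source phasor: V = 5.69∠-45.0° V = 4.023 - j4.023 V.
Step 5 — Ohm's law: I = V / Z_total = (4.023 - j4.023) / (1100 - j39.3) = 0.003784 - j0.003522 A.
Step 6 — Convert to polar: |I| = 0.005169 A, ∠I = -43.0°.

I = 0.005169∠-43.0° A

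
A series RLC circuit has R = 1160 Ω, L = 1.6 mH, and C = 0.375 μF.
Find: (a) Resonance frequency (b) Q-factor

Step 1 — Resonance condition Im(Z)=0 gives ω₀ = 1/√(LC).
Step 2 — ω₀ = 1/√(0.0016·3.75e-07) = 4.082e+04 rad/s.
Step 3 — f₀ = ω₀/(2π) = 6497 Hz.
Step 4 — Series Q: Q = ω₀L/R = 4.082e+04·0.0016/1160 = 0.05631.

(a) f₀ = 6497 Hz  (b) Q = 0.05631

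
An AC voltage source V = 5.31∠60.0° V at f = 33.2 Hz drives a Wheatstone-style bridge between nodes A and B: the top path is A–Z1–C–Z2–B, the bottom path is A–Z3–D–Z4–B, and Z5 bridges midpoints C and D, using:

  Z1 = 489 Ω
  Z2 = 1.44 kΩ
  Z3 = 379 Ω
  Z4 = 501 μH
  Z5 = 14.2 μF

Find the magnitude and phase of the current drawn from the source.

Step 1 — Angular frequency: ω = 2π·f = 2π·33.2 = 208.6 rad/s.
Step 2 — Component impedances:
  Z1: Z = R = 489 Ω
  Z2: Z = R = 1440 Ω
  Z3: Z = R = 379 Ω
  Z4: Z = jωL = j·208.6·0.000501 = 0 + j0.1045 Ω
  Z5: Z = 1/(jωC) = -j/(ω·C) = 0 - j337.6 Ω
Step 3 — Bridge requires nodal analysis (the Z5 bridge couples midpoints C and D, so the two paths cannot be reduced to a simple series/parallel combination). Setting node B to ground and injecting 1 A at node A, the 3-node admittance system at A, C, D solves to V_A = Z_AB = 242.4 - j46.26 Ω = 246.8∠-10.8° Ω.
Step 4 — Source phasor: V = 5.31∠60.0° V = 2.655 + j4.599 V.
Step 5 — Ohm's law: I = V / Z_total = (2.655 + j4.599) / (242.4 - j46.26) = 0.007075 + j0.02032 A.
Step 6 — Convert to polar: |I| = 0.02152 A, ∠I = 70.8°.

I = 0.02152∠70.8° A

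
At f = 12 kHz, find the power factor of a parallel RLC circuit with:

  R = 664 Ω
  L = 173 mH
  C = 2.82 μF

Step 1 — Angular frequency: ω = 2π·f = 2π·1.2e+04 = 7.54e+04 rad/s.
Step 2 — Component impedances:
  R: Z = R = 664 Ω
  L: Z = jωL = j·7.54e+04·0.173 = 0 + j1.304e+04 Ω
  C: Z = 1/(jωC) = -j/(ω·C) = 0 - j4.703 Ω
Step 3 — Parallel combination: 1/Z_total = 1/R + 1/L + 1/C; Z_total = 0.03334 - j4.705 Ω = 4.705∠-89.6° Ω.
Step 4 — Power factor: PF = cos(φ) = Re(Z)/|Z| = 0.033335/4.7047 = 0.007085.
Step 5 — Type: Im(Z) = -4.705 ⇒ leading (phase φ = -89.6°).

PF = 0.007085 (leading, φ = -89.6°)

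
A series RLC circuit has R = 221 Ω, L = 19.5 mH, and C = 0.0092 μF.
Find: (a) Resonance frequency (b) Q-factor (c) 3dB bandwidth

Step 1 — Resonance: ω₀ = 1/√(LC) = 1/√(0.0195·9.2e-09) = 7.466e+04 rad/s.
Step 2 — f₀ = ω₀/(2π) = 1.188e+04 Hz.
Step 3 — Series Q: Q = ω₀L/R = 7.466e+04·0.0195/221 = 6.588.
Step 4 — Bandwidth: Δω = ω₀/Q = 1.133e+04 rad/s; BW = Δω/(2π) = 1804 Hz.

(a) f₀ = 1.188e+04 Hz  (b) Q = 6.588  (c) BW = 1804 Hz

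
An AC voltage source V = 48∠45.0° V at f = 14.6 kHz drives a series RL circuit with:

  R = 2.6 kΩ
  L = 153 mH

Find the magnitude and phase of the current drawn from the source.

Step 1 — Angular frequency: ω = 2π·f = 2π·1.46e+04 = 9.173e+04 rad/s.
Step 2 — Component impedances:
  R: Z = R = 2600 Ω
  L: Z = jωL = j·9.173e+04·0.153 = 0 + j1.404e+04 Ω
Step 3 — Series combination: Z_total = R + L = 2600 + j1.404e+04 Ω = 1.427e+04∠79.5° Ω.
Step 4 — Source phasor: V = 48∠45.0° V = 33.94 + j33.94 V.
Step 5 — Ohm's law: I = V / Z_total = (33.94 + j33.94) / (2600 + j1.404e+04) = 0.002771 - j0.001905 A.
Step 6 — Convert to polar: |I| = 0.003363 A, ∠I = -34.5°.

I = 0.003363∠-34.5° A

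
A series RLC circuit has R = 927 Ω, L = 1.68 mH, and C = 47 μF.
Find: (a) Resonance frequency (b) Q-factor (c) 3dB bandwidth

Step 1 — Resonance condition Im(Z)=0 gives ω₀ = 1/√(LC).
Step 2 — ω₀ = 1/√(0.00168·4.7e-05) = 3559 rad/s.
Step 3 — f₀ = ω₀/(2π) = 566.4 Hz.
Step 4 — Series Q: Q = ω₀L/R = 3559·0.00168/927 = 0.006449.
Step 5 — 3dB bandwidth: Δω = ω₀/Q = 5.518e+05 rad/s; BW = Δω/(2π) = 8.782e+04 Hz.

(a) f₀ = 566.4 Hz  (b) Q = 0.006449  (c) BW = 8.782e+04 Hz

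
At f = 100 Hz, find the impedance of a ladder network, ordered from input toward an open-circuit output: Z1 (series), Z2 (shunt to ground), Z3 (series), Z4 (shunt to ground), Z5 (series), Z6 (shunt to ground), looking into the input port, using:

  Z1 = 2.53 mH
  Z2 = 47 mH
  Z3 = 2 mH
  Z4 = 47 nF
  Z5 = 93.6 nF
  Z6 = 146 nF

Step 1 — Angular frequency: ω = 2π·f = 2π·100 = 628.3 rad/s.
Step 2 — Component impedances:
  Z1: Z = jωL = j·628.3·0.00253 = 0 + j1.59 Ω
  Z2: Z = jωL = j·628.3·0.047 = 0 + j29.53 Ω
  Z3: Z = jωL = j·628.3·0.002 = 0 + j1.257 Ω
  Z4: Z = 1/(jωC) = -j/(ω·C) = 0 - j3.386e+04 Ω
  Z5: Z = 1/(jωC) = -j/(ω·C) = 0 - j1.7e+04 Ω
  Z6: Z = 1/(jωC) = -j/(ω·C) = 0 - j1.09e+04 Ω
Step 3 — Ladder network (open output): work backward from the far end, alternating series and parallel combinations. Z_in = 0 + j31.18 Ω = 31.18∠90.0° Ω.

Z = 0 + j31.18 Ω = 31.18∠90.0° Ω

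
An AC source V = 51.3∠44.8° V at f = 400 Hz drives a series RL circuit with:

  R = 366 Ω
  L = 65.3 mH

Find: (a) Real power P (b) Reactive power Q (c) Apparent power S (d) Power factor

Step 1 — Angular frequency: ω = 2π·f = 2π·400 = 2513 rad/s.
Step 2 — Component impedances:
  R: Z = R = 366 Ω
  L: Z = jωL = j·2513·0.0653 = 0 + j164.1 Ω
Step 3 — Series combination: Z_total = R + L = 366 + j164.1 Ω = 401.1∠24.2° Ω.
Step 4 — Source phasor: V = 51.3∠44.8° V = 36.4 + j36.15 V.
Step 5 — Current: I = V / Z = 0.1197 + j0.0451 A = 0.1279∠20.6° A.
Step 6 — Complex power: S = V·I* = 5.987 + j2.684 VA.
Step 7 — Real power: P = Re(S) = 5.987 W.
Step 8 — Reactive power: Q = Im(S) = 2.684 VAR.
Step 9 — Apparent power: |S| = 6.561 VA.
Step 10 — Power factor: PF = P/|S| = 0.9125 (lagging).

(a) P = 5.987 W  (b) Q = 2.684 VAR  (c) S = 6.561 VA  (d) PF = 0.9125 (lagging)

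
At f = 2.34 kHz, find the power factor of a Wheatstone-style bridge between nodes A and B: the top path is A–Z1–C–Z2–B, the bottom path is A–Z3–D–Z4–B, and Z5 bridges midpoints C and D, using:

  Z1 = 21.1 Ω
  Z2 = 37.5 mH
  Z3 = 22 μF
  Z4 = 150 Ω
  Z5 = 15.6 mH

Step 1 — Angular frequency: ω = 2π·f = 2π·2340 = 1.47e+04 rad/s.
Step 2 — Component impedances:
  Z1: Z = R = 21.1 Ω
  Z2: Z = jωL = j·1.47e+04·0.0375 = 0 + j551.3 Ω
  Z3: Z = 1/(jωC) = -j/(ω·C) = 0 - j3.092 Ω
  Z4: Z = R = 150 Ω
  Z5: Z = jωL = j·1.47e+04·0.0156 = 0 + j229.4 Ω
Step 3 — Bridge requires nodal analysis (the Z5 bridge couples midpoints C and D, so the two paths cannot be reduced to a simple series/parallel combination). Setting node B to ground and injecting 1 A at node A, the 3-node admittance system at A, C, D solves to V_A = Z_AB = 139.9 + j34.75 Ω = 144.1∠13.9° Ω.
Step 4 — Power factor: PF = cos(φ) = Re(Z)/|Z| = 139.894/144.145 = 0.9705.
Step 5 — Type: Im(Z) = 34.75 ⇒ lagging (phase φ = 13.9°).

PF = 0.9705 (lagging, φ = 13.9°)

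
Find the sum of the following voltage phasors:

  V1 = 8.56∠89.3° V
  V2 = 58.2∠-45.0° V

Step 1 — Convert each phasor to rectangular form:
  V1 = 8.56·(cos(89.3°) + j·sin(89.3°)) = 0.1046 + j8.559 V
  V2 = 58.2·(cos(-45.0°) + j·sin(-45.0°)) = 41.15 - j41.15 V
Step 2 — Sum components: V_total = 41.26 - j32.59 V.
Step 3 — Convert to polar: |V_total| = 52.58 V, ∠V_total = -38.3°.

V_total = 52.58∠-38.3° V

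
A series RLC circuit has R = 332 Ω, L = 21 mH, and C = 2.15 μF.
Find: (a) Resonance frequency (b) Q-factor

Step 1 — Resonance condition Im(Z)=0 gives ω₀ = 1/√(LC).
Step 2 — ω₀ = 1/√(0.021·2.15e-06) = 4706 rad/s.
Step 3 — f₀ = ω₀/(2π) = 749 Hz.
Step 4 — Series Q: Q = ω₀L/R = 4706·0.021/332 = 0.2977.

(a) f₀ = 749 Hz  (b) Q = 0.2977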